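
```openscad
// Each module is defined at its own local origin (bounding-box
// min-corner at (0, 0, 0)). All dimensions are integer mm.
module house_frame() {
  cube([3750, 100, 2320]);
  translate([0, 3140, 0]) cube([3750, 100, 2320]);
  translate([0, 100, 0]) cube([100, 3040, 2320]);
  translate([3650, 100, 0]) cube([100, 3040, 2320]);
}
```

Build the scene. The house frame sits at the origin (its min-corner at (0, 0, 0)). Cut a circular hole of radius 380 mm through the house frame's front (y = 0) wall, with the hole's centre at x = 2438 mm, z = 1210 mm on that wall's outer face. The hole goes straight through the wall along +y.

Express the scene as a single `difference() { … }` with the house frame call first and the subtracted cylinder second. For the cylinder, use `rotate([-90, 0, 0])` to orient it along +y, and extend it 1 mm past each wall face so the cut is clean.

difference() {
  house_frame();
  translate([2438, -1, 1210]) rotate([-90, 0, 0]) cylinder(h = 102, r = 380);
}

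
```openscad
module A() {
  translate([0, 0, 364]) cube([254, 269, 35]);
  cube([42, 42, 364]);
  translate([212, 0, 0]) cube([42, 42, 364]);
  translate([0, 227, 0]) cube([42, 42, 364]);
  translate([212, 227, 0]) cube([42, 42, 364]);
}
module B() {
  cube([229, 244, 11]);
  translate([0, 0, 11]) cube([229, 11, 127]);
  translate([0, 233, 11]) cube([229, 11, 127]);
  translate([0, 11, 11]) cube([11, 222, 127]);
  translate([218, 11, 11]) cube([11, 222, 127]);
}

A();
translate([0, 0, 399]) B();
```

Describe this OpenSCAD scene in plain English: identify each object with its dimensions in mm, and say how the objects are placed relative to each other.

A is a simple wooden stool: a rectangular seat 254 mm (x) by 269 mm (y), 35 mm thick, top face at z = 399 mm, on four square legs, each 42×42 mm in cross-section. The legs rest on z = 0, each flush with a corner of the seat.

B is an open-topped rectangular box: outside dimensions 229×244×138 mm, with a uniform wall and base thickness of 11 mm. The base is a full 229×244 slab on the floor; four walls sit on top of the base. The front and back walls (the −y and +y sides) span the full width; the two side walls fit between them.

The open box is on top of the stool.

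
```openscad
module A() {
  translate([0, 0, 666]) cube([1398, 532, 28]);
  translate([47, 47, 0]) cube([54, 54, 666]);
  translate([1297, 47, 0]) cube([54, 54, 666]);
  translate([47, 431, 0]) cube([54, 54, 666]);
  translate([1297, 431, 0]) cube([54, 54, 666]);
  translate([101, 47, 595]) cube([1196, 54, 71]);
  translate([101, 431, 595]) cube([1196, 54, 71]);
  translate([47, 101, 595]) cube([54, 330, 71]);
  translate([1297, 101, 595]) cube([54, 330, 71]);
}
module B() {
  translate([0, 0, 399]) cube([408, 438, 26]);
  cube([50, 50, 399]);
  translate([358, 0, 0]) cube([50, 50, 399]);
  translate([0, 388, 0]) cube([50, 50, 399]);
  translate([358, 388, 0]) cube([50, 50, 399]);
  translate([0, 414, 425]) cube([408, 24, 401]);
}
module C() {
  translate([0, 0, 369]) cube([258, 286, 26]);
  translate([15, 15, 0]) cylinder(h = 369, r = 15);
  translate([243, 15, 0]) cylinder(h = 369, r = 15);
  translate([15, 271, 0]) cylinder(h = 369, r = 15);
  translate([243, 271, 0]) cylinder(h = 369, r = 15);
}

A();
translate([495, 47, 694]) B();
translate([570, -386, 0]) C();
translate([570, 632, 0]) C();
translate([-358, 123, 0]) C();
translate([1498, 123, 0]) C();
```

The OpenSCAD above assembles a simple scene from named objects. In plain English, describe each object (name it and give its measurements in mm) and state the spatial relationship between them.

A is a rectangular dining table. The top is 1398×532×28 mm with its upper surface at z = 694 mm. It stands on four 54×54 mm square legs, each inset 47 mm from the nearest pair of top edges, running from the floor to the underside of the top. Four apron rails, 54 mm thick and 71 mm tall, run between adjacent legs with their top edges flush with the underside of the top and their outer faces flush with the legs' outer faces.

B is a chair. The seat is a 408×438×26 mm slab with its top at z = 425 mm, on four 50×50 mm corner legs (flush with the seat edges, standing on z = 0). A flat backrest 24 mm thick, 401 mm tall, spans the full seat width and rises from the seat top along its +y edge, rear face flush with the rear of the seat.

C is a simple wooden stool: a rectangular seat 258 mm (x) by 286 mm (y), 26 mm thick, top face at z = 395 mm, on four round legs, each 30 mm in diameter. The legs rest on z = 0, each leg's axis is inset half a diameter from the nearest pair of seat edges (so the leg's bounding box is flush with the corner).

The chair is on top of the table, centred. Four stools sit around the table at the −y, +y, −x, +x sides.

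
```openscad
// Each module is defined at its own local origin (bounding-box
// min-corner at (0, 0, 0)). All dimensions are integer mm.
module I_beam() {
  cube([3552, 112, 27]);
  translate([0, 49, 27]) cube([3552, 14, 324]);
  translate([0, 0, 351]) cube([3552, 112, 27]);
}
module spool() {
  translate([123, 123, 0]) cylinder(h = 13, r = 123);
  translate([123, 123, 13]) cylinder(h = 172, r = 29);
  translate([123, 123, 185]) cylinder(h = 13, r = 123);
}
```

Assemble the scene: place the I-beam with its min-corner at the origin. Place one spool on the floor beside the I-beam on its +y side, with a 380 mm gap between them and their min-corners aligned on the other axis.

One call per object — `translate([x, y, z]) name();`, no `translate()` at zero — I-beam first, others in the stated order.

I_beam();
translate([0, 492, 0]) spool();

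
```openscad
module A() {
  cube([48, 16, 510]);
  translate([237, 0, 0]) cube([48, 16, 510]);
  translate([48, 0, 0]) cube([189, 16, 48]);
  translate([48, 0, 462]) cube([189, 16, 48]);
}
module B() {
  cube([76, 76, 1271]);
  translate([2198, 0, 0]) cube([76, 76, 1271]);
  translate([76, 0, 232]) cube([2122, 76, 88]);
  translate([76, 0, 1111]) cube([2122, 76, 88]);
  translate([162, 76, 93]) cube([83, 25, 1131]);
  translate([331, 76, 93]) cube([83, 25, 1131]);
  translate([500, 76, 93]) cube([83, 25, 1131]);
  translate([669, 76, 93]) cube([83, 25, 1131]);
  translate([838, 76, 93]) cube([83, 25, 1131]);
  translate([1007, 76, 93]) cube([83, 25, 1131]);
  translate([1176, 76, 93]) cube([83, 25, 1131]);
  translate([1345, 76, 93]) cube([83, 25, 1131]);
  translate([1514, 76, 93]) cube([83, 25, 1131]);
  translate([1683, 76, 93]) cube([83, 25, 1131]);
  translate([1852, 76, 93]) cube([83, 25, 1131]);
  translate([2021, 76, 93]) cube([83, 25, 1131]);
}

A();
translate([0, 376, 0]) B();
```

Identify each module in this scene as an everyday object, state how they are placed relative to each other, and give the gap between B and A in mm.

A is a picture frame. B is a fence section. The fence section is on the floor beside the picture frame on its +y side. The gap between the fence section and the picture frame is 360 mm.

The fence section's nearest face is 360 mm from the picture frame's +y face.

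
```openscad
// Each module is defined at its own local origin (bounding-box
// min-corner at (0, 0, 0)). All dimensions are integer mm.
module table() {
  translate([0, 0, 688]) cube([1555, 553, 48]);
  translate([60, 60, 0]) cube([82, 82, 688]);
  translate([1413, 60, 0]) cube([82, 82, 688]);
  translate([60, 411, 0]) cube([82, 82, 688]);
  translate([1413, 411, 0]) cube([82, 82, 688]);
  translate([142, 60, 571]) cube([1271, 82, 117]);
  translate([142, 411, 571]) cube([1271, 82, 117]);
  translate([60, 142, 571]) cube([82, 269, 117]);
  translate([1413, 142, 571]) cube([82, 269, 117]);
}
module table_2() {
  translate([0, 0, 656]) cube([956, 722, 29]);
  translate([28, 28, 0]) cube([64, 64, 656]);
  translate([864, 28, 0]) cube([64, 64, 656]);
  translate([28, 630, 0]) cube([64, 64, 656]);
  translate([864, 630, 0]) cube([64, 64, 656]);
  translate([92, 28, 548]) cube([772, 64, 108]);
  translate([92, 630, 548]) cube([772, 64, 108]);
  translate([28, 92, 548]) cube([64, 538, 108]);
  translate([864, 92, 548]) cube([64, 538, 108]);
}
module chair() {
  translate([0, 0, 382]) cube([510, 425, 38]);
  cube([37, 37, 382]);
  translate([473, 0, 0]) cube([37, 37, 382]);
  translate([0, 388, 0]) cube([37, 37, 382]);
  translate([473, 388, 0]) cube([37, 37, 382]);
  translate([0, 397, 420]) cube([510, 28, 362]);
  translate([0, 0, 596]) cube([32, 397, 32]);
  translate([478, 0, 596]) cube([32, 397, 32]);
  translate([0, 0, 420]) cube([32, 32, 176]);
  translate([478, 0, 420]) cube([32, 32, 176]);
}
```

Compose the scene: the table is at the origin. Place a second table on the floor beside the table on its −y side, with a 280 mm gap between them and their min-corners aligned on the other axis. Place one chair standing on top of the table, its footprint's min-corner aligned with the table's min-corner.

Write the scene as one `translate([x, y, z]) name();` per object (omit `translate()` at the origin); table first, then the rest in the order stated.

table();
translate([0, -1002, 0]) table_2();
translate([0, 0, 736]) chair();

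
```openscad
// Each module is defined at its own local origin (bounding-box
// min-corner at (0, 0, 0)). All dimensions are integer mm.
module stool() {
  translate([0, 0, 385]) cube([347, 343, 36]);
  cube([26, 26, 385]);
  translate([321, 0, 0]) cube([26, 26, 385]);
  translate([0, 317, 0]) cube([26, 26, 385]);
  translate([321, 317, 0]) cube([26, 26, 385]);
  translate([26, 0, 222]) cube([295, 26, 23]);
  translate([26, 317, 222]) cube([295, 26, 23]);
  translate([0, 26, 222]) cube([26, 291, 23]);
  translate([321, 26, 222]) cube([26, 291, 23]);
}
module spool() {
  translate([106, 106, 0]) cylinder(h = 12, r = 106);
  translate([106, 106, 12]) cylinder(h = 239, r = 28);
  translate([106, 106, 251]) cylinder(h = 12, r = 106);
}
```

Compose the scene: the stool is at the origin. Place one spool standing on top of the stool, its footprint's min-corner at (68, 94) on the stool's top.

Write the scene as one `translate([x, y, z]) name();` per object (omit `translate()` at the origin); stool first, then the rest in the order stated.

stool();
translate([68, 94, 421]) spool();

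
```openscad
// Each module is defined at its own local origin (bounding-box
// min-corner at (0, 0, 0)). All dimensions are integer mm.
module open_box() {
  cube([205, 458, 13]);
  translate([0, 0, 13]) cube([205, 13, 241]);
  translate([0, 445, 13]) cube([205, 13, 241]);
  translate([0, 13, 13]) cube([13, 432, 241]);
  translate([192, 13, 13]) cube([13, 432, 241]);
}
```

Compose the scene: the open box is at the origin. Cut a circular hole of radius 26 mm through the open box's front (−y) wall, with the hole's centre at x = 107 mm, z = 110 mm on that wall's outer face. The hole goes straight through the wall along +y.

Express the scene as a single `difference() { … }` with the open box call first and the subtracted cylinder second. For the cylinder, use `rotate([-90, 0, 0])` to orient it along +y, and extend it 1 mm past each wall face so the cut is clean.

difference() {
  open_box();
  translate([107, -1, 110]) rotate([-90, 0, 0]) cylinder(h = 15, r = 26);
}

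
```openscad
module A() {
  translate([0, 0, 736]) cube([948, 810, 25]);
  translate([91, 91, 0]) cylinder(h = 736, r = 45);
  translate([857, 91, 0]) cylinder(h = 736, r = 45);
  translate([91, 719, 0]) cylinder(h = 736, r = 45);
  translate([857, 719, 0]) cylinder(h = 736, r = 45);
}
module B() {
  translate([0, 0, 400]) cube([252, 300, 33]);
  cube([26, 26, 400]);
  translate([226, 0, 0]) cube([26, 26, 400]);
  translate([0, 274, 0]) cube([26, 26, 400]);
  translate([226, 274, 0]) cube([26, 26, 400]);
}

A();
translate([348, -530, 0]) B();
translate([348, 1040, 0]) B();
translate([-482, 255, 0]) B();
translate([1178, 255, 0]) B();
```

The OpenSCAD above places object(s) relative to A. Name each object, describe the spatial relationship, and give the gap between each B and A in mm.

A is a table. B is a stool. Four stools sit around the table at the −y, +y, −x, +x sides. The gap between each stool and the table is 230 mm.

Each stool's nearest face is 230 mm from the table's bounding box.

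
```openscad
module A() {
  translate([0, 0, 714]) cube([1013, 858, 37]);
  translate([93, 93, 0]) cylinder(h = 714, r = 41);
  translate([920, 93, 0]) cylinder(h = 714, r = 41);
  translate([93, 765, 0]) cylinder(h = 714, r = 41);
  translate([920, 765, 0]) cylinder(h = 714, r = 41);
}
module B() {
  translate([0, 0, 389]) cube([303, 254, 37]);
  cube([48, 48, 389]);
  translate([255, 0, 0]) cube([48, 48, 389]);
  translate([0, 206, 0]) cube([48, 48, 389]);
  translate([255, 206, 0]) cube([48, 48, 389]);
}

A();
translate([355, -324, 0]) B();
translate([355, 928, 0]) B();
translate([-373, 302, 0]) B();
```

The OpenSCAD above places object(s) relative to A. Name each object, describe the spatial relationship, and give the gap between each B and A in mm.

Each stool's nearest face is 70 mm from the table's bounding box.

A is a table. B is a stool. Three stools sit around the table at the −y, +y, −x sides. The gap between each stool and the table is 70 mm.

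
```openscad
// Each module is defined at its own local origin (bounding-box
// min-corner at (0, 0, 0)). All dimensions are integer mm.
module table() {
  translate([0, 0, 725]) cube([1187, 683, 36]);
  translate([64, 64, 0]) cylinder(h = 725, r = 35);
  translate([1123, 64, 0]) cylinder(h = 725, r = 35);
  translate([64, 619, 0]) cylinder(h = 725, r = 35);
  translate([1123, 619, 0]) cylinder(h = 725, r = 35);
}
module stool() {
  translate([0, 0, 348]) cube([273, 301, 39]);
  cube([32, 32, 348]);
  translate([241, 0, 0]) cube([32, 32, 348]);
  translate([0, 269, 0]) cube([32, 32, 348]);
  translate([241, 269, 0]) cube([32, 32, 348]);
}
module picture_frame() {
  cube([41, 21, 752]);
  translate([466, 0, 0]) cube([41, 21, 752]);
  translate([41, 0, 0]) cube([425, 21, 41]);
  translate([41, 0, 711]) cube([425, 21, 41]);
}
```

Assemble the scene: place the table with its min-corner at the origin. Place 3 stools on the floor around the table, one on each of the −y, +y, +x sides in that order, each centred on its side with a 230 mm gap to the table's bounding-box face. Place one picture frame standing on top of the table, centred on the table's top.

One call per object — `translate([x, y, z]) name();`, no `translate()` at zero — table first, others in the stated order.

table();
translate([457, -531, 0]) stool();
translate([457, 913, 0]) stool();
translate([1417, 191, 0]) stool();
translate([340, 331, 761]) picture_frame();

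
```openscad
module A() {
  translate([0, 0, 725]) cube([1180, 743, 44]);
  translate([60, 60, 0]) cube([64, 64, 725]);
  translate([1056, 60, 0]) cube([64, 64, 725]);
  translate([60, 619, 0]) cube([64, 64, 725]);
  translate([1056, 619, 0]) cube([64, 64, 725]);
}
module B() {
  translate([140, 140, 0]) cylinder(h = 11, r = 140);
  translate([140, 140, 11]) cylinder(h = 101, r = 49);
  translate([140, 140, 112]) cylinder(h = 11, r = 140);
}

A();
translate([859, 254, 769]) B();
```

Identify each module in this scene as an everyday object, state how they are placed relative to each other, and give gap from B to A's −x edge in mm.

A is a table. B is a spool. The spool is on top of the table. The gap from the spool to the table's −x edge is 859 mm.

The spool's min-x is at 859; the table's min-x is 0; gap = 859 mm.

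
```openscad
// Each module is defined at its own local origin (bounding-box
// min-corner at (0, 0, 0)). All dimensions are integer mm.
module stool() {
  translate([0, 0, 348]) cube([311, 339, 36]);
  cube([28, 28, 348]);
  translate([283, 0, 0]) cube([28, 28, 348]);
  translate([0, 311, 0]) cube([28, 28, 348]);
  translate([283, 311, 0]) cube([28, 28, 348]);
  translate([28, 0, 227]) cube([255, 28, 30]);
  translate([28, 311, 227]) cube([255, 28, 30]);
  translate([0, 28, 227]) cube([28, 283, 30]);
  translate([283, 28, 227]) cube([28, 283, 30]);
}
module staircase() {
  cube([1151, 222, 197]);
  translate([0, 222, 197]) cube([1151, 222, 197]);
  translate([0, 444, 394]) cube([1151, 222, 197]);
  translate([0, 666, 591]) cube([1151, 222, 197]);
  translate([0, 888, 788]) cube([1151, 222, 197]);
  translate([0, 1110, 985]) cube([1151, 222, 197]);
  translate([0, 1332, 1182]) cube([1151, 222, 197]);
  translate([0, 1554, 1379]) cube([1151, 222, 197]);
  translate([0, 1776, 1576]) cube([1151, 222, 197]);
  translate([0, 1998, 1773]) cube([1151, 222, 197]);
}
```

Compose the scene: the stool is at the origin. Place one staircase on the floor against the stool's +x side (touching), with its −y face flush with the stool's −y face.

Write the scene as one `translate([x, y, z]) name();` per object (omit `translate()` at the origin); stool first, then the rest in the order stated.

stool();
translate([311, 0, 0]) staircase();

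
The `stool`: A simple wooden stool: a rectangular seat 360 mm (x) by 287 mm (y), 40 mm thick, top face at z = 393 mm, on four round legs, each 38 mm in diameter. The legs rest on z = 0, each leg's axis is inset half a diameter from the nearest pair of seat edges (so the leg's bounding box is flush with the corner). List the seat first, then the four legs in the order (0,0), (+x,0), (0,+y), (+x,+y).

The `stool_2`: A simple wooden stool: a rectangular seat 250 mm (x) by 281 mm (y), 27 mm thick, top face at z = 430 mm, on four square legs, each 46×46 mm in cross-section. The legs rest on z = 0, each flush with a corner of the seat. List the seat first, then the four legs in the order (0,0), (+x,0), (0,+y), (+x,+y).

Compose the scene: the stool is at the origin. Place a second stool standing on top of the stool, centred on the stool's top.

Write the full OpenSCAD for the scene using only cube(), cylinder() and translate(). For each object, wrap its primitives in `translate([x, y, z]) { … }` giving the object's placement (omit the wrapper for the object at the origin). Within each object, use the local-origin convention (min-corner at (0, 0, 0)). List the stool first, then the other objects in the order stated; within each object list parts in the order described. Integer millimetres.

translate([0, 0, 353]) cube([360, 287, 40]);
translate([19, 19, 0]) cylinder(h = 353, r = 19);
translate([341, 19, 0]) cylinder(h = 353, r = 19);
translate([19, 268, 0]) cylinder(h = 353, r = 19);
translate([341, 268, 0]) cylinder(h = 353, r = 19);
translate([55, 3, 393]) {
  translate([0, 0, 403]) cube([250, 281, 27]);
  cube([46, 46, 403]);
  translate([204, 0, 0]) cube([46, 46, 403]);
  translate([0, 235, 0]) cube([46, 46, 403]);
  translate([204, 235, 0]) cube([46, 46, 403]);
}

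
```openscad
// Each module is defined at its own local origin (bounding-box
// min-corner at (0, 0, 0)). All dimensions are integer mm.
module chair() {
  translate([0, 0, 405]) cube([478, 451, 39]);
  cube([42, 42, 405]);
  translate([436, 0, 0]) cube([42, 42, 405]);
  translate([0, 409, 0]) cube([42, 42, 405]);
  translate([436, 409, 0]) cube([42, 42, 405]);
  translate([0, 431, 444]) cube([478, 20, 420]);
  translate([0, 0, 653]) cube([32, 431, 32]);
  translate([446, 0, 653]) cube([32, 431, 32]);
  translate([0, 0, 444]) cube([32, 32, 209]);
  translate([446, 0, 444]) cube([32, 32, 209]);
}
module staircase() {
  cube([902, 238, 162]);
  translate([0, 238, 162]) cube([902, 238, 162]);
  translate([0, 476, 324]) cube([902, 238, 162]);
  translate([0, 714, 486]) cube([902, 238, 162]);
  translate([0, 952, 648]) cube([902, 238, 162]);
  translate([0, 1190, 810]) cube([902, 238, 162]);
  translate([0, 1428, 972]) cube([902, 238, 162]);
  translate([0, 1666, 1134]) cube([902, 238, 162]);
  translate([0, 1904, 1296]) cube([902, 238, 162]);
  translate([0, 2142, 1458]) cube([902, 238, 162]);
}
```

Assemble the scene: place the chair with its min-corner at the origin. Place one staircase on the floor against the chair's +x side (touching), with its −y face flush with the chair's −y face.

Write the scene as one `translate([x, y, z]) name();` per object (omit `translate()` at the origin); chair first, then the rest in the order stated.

chair();
translate([478, 0, 0]) staircase();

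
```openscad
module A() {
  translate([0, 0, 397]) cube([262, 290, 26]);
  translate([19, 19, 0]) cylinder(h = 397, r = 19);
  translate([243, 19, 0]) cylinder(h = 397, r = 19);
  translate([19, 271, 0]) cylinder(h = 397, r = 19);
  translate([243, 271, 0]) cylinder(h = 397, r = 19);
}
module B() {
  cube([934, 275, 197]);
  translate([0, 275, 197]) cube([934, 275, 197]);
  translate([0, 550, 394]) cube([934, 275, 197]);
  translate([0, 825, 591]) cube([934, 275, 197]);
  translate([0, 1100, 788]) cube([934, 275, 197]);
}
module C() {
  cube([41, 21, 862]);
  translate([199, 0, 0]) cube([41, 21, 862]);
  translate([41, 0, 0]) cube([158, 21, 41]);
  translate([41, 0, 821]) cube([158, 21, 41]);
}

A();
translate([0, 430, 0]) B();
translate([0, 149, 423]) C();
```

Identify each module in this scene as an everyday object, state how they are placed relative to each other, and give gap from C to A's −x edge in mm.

A is a stool. B is a staircase. C is a picture frame. The staircase is on the floor beside the stool on its +y side. The picture frame is on top of the stool. The gap from the picture frame to the stool's −x edge is 0 mm.

The picture frame's min-x is at 0; the stool's min-x is 0; gap = 0 mm.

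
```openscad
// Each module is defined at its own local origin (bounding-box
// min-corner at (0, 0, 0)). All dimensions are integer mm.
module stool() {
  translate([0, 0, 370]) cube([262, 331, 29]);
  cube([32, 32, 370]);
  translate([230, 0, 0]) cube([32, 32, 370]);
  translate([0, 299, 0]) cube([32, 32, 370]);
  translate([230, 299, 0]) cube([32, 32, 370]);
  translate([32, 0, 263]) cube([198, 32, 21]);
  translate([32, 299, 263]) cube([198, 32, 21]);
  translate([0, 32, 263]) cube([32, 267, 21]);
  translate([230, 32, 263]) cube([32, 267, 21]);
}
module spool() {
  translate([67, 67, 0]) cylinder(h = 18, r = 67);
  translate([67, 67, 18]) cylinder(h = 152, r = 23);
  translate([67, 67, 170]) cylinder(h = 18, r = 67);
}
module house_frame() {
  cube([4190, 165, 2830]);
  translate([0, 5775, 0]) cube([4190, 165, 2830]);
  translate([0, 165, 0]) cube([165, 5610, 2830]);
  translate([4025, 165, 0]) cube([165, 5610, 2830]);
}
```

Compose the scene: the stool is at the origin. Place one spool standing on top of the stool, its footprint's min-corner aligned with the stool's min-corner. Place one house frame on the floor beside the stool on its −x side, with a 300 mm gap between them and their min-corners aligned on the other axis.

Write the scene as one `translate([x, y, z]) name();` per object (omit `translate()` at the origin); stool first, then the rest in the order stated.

stool();
translate([0, 0, 399]) spool();
translate([-4490, 0, 0]) house_frame();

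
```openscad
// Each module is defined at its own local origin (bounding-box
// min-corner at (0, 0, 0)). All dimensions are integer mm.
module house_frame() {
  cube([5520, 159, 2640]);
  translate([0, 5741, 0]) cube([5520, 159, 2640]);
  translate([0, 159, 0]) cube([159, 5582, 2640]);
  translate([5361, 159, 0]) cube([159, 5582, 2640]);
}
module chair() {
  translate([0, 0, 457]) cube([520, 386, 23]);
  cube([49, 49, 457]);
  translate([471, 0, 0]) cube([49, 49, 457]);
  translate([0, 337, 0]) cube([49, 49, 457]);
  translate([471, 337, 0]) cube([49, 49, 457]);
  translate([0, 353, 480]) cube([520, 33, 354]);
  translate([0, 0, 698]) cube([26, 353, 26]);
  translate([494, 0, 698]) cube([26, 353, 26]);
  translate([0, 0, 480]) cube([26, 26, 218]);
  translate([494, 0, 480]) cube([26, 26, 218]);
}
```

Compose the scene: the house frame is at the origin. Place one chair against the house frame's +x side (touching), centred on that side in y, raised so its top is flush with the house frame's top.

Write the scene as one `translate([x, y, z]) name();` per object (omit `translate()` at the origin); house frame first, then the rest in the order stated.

house_frame();
translate([5520, 2757, 1806]) chair();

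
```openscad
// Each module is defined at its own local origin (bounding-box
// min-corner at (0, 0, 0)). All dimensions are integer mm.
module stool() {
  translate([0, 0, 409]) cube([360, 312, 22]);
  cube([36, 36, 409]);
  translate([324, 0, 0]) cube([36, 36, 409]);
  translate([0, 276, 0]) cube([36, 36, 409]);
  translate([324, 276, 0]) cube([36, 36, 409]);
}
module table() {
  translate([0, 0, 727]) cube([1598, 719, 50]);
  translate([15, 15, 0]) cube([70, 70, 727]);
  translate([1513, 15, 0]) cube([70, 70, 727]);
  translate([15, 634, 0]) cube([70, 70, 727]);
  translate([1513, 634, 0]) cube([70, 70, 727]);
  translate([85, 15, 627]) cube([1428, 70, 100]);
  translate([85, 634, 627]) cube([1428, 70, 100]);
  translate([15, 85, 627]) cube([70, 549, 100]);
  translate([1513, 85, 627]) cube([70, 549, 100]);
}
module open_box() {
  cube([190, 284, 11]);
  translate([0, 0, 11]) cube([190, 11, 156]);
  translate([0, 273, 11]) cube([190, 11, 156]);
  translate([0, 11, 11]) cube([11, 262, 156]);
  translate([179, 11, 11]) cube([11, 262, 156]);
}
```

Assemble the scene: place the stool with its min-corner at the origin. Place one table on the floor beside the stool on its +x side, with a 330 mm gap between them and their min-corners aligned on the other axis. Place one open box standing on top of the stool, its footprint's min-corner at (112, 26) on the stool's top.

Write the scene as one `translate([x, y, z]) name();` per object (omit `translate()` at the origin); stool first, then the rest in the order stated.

stool();
translate([690, 0, 0]) table();
translate([112, 26, 431]) open_box();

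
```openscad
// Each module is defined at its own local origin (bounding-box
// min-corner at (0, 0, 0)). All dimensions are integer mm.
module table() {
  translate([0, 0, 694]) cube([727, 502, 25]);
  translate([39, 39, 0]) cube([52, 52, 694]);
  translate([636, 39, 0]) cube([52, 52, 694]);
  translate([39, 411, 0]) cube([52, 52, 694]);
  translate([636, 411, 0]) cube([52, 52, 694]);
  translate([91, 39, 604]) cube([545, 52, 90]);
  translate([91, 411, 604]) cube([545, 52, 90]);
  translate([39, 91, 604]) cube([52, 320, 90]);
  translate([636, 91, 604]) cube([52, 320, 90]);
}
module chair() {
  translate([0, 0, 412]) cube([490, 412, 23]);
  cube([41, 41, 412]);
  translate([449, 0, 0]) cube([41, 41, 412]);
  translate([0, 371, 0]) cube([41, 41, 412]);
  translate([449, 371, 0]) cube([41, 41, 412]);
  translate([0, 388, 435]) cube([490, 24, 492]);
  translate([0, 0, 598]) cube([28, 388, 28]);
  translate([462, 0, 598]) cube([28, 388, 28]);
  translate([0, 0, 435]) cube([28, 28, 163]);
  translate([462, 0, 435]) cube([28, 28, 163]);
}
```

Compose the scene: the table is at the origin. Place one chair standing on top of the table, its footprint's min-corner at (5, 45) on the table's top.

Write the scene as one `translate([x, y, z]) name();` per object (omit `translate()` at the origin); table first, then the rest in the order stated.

table();
translate([5, 45, 719]) chair();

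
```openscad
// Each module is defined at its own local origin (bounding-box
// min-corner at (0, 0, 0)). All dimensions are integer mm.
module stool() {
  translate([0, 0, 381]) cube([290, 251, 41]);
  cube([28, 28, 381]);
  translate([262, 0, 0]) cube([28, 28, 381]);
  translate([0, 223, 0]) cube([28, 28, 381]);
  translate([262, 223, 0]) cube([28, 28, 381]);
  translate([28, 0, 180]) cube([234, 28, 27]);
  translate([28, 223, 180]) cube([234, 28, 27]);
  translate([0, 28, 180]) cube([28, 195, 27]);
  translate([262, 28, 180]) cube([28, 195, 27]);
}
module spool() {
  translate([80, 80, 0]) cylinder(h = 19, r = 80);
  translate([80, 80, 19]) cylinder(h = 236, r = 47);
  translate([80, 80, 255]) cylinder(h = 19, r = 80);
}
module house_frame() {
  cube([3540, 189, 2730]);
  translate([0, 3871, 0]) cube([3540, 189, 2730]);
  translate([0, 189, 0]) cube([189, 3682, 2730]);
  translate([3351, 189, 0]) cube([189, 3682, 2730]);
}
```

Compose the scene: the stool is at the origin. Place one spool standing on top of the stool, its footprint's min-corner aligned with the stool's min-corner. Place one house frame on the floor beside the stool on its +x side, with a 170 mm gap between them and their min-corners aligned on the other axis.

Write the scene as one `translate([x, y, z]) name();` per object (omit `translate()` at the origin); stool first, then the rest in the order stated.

stool();
translate([0, 0, 422]) spool();
translate([460, 0, 0]) house_frame();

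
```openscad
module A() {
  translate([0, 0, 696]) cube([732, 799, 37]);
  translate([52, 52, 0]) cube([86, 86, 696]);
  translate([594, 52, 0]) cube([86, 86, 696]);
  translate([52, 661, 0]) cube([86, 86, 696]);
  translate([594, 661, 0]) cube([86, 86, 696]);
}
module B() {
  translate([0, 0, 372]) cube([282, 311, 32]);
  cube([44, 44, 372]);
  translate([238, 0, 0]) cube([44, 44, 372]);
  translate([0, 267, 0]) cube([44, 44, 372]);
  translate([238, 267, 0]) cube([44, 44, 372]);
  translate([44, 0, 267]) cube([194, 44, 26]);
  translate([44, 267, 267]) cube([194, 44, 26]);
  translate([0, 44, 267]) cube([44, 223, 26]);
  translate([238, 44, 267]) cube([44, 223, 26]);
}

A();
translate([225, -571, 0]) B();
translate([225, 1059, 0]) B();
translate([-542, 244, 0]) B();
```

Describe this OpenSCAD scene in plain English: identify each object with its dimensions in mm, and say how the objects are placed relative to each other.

A is a rectangular dining table. The top is 732×799×37 mm with its upper surface at z = 733 mm. It stands on four 86×86 mm square legs, each inset 52 mm from the nearest pair of top edges, running from the floor to the underside of the top.

B is a four-legged stool. The seat is 282×311 mm, 32 mm thick, top at z = 404 mm. It stands on four square legs, each 44×44 mm in cross-section, from z = 0 to the seat underside, each flush with a corner of the seat. Four stretchers, 44 mm wide and 26 mm tall, connect adjacent legs with their undersides at z = 267 mm, each running between the inner faces of the legs it joins and aligned with the legs' outer faces on the other axis.

Three stools sit around the table at the −y, +y, −x sides.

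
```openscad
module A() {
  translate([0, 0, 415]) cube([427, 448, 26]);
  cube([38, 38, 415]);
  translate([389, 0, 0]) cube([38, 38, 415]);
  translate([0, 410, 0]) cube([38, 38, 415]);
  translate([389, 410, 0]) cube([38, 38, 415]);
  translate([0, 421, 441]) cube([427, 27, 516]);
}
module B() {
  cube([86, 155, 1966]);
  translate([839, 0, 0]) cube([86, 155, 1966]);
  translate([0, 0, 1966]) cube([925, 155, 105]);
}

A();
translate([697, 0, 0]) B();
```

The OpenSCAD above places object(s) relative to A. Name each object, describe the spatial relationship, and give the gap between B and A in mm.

The door frame's nearest face is 270 mm from the chair's +x face.

A is a chair. B is a door frame. The door frame is on the floor beside the chair on its +x side. The gap between the door frame and the chair is 270 mm.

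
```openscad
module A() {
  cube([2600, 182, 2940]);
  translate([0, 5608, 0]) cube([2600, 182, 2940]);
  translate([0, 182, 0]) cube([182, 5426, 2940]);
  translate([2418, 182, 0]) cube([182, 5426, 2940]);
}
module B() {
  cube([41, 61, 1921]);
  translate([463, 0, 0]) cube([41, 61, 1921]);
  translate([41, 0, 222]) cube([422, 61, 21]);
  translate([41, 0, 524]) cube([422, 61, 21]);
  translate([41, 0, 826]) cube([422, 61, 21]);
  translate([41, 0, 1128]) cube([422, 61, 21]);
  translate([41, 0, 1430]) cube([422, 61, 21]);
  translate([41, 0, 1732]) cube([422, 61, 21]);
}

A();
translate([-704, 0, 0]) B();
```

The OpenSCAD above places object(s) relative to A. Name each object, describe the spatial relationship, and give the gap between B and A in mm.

The ladder's nearest face is 200 mm from the house frame's −x face.

A is a house frame. B is a ladder. The ladder is on the floor beside the house frame on its −x side. The gap between the ladder and the house frame is 200 mm.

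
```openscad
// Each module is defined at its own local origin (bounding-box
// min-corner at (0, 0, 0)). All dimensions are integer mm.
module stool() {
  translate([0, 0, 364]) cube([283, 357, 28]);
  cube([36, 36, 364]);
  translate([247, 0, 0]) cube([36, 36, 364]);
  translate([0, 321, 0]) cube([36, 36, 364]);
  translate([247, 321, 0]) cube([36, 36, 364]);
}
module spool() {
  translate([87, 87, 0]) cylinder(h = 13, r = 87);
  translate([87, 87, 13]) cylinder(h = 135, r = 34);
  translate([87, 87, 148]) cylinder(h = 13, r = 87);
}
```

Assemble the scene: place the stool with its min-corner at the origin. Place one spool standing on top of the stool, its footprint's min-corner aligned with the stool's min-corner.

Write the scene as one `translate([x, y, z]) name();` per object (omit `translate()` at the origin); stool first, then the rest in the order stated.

stool();
translate([0, 0, 392]) spool();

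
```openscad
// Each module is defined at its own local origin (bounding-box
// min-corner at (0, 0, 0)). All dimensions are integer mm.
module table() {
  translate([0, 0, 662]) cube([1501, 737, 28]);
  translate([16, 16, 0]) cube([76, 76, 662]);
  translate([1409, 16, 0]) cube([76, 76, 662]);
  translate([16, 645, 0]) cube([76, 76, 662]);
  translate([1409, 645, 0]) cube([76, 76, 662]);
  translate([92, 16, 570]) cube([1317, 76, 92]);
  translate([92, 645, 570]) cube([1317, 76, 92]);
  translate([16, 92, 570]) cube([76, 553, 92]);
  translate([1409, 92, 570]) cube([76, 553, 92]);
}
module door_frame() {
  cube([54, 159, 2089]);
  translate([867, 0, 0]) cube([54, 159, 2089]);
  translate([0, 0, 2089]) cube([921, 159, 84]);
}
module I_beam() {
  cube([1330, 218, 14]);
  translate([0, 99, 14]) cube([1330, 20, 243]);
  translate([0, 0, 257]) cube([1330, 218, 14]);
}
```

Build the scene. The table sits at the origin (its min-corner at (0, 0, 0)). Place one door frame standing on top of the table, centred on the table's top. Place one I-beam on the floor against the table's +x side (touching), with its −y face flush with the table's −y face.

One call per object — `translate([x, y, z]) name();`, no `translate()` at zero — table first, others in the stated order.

table();
translate([290, 289, 690]) door_frame();
translate([1501, 0, 0]) I_beam();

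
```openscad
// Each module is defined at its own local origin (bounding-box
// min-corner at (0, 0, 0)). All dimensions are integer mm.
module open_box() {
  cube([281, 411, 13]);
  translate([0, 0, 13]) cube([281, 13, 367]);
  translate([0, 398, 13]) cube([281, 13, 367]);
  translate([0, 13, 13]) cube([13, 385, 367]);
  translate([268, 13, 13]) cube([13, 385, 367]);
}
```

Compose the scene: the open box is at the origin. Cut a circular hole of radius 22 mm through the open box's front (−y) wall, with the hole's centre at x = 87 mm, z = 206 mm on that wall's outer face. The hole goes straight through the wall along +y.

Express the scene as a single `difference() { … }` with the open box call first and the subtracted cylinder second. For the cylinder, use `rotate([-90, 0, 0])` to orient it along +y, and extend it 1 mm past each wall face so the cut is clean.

difference() {
  open_box();
  translate([87, -1, 206]) rotate([-90, 0, 0]) cylinder(h = 15, r = 22);
}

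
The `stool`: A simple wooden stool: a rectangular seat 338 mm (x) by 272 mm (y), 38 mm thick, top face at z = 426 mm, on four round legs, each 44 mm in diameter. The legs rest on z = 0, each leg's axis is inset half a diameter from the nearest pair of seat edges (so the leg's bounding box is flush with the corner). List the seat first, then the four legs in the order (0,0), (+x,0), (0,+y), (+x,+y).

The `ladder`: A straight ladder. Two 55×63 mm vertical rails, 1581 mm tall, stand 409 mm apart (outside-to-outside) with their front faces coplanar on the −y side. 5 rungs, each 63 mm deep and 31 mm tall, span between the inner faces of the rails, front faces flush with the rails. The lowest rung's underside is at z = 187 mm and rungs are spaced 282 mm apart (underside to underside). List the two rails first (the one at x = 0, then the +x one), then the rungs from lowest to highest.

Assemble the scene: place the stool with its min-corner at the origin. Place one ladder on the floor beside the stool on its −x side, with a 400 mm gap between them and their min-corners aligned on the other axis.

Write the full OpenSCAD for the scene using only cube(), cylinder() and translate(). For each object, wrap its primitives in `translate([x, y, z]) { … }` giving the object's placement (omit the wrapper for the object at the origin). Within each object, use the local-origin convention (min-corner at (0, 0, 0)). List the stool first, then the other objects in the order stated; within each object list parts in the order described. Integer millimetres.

translate([0, 0, 388]) cube([338, 272, 38]);
translate([22, 22, 0]) cylinder(h = 388, r = 22);
translate([316, 22, 0]) cylinder(h = 388, r = 22);
translate([22, 250, 0]) cylinder(h = 388, r = 22);
translate([316, 250, 0]) cylinder(h = 388, r = 22);
translate([-809, 0, 0]) {
  cube([55, 63, 1581]);
  translate([354, 0, 0]) cube([55, 63, 1581]);
  translate([55, 0, 187]) cube([299, 63, 31]);
  translate([55, 0, 469]) cube([299, 63, 31]);
  translate([55, 0, 751]) cube([299, 63, 31]);
  translate([55, 0, 1033]) cube([299, 63, 31]);
  translate([55, 0, 1315]) cube([299, 63, 31]);
}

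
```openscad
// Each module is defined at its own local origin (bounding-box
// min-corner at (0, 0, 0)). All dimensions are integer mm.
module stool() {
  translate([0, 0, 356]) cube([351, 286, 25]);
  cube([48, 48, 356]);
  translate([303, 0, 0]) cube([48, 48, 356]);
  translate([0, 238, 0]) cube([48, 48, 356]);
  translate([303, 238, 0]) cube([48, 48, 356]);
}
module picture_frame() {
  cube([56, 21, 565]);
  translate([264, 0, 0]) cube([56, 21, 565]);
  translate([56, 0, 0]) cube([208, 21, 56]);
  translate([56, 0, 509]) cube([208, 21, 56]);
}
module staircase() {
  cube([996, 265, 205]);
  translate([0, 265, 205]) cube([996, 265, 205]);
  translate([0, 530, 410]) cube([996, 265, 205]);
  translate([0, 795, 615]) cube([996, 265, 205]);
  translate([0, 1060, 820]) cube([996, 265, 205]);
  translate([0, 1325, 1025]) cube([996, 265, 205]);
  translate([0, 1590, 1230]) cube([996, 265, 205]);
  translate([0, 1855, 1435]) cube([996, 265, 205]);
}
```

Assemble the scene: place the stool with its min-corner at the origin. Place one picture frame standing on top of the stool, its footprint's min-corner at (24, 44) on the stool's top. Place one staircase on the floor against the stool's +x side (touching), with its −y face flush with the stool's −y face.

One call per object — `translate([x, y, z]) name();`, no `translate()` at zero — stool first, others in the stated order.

stool();
translate([24, 44, 381]) picture_frame();
translate([351, 0, 0]) staircase();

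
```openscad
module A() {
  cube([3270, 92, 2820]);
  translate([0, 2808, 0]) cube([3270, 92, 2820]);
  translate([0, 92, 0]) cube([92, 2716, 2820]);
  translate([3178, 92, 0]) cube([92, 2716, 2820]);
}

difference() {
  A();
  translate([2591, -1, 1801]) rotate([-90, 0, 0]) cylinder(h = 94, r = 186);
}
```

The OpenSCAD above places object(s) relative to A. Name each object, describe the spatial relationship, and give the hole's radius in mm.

A is a house frame. The house frame has a circular hole through its front wall. The hole's radius is 186 mm.

The subtracted cylinder has r = 186 mm.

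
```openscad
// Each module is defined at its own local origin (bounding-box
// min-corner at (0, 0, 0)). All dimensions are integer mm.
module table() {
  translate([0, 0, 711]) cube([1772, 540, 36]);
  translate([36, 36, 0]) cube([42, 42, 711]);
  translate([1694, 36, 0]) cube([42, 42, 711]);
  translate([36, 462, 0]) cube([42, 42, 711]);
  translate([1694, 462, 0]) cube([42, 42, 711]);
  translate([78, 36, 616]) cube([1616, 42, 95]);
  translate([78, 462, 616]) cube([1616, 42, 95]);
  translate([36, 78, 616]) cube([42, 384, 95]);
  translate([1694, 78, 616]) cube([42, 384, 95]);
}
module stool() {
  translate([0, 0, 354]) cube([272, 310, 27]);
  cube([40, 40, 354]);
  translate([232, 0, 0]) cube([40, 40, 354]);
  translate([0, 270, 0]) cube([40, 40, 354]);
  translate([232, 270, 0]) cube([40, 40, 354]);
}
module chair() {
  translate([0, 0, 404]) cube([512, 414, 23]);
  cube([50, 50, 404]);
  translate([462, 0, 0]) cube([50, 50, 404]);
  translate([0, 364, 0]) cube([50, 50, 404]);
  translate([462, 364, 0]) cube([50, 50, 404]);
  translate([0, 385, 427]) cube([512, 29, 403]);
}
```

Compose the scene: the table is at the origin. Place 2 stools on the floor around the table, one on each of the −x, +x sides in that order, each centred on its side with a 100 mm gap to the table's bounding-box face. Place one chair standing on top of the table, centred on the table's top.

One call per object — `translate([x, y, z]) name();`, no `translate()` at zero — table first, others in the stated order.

table();
translate([-372, 115, 0]) stool();
translate([1872, 115, 0]) stool();
translate([630, 63, 747]) chair();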